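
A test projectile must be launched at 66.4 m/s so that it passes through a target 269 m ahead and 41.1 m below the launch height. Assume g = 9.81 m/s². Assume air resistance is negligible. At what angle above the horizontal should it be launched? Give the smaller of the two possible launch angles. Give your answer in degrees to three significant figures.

8.73°

Trajectory: y = x tanθ − g x² (1 + tan²θ)/(2v₀²). With x = 269, y = −41.1, v₀ = 66.4, g = 9.81:
80.50 tan²θ − 269 tanθ + (39.40) = 0.
tanθ = [269 ± √(269² − 4 × 80.50 × (39.40))] / (2 × 80.50) = (269 ± 244.3) / 161.0, giving tanθ = 0.1535 or 3.188.
θ = 8.728° or 72.58°; the smaller is 8.728°.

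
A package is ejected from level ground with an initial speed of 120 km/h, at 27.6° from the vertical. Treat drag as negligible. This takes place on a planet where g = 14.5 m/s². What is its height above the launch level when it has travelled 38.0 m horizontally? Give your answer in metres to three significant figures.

28.8 m

Convert: 120 km/h = 120/3.6 = 33.33 m/s.
Components: vₓ = 33.33 sin 27.6° = 15.44 m/s, v_y0 = 33.33 cos 27.6° = 29.54 m/s.
Time to reach x = 38.0 m: t = x/vₓ = 38.0/15.44 = 2.461 s.
Height: y = v_y0 t − ½ g t² = 29.54 × 2.461 − 7.250 × 2.461² = 72.69 − 43.90 = 28.79 m.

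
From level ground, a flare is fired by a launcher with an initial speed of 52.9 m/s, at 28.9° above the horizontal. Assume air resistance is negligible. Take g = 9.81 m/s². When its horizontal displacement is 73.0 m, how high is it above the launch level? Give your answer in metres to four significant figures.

28.11 m

Resolve: vₓ = 52.90 cos 28.9° = 46.31 m/s and v_y0 = 52.90 sin 28.9° = 25.57 m/s.
Time to reach x = 73.0 m: t = x/vₓ = 73.0/46.31 = 1.576 s.
Height: y = v_y0 t − ½ g t² = 25.57 × 1.576 − 4.905 × 1.576² = 40.30 − 12.19 = 28.11 m.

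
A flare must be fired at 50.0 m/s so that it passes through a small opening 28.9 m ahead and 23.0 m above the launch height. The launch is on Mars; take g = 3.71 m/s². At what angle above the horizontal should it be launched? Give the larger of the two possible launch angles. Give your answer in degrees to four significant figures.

88.75°

Trajectory: y = x tanθ − g x² (1 + tan²θ)/(2v₀²). With x = 28.9, y = 23.0, v₀ = 50.0, g = 3.71:
0.6197 tan²θ − 28.9 tanθ + (23.62) = 0.
tanθ = [28.9 ± √(28.9² − 4 × 0.6197 × (23.62))] / (2 × 0.6197) = (28.9 ± 27.87) / 1.239, giving tanθ = 0.8321 or 45.80.
θ = 39.77° or 88.75°; the larger is 88.75°.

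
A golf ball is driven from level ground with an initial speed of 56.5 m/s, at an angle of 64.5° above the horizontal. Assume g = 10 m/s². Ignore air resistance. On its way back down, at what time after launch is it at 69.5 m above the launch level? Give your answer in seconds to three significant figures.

8.58 s

Horizontal component vₓ = 56.50 cos 64.5° = 24.32 m/s; vertical v_y0 = 56.50 sin 64.5° = 51.00 m/s.
Height y(t) = 51.00 t − 5.000 t² = 69.5 gives 5.000 t² − 51.00 t + 69.5 = 0.
Quadratic formula: t = (51.00 ± √1210.6) / 10.0 = (51.00 ± 34.79) / 10.0 → t = 1.620 s or 8.579 s.
The descending-branch root is 8.579 s.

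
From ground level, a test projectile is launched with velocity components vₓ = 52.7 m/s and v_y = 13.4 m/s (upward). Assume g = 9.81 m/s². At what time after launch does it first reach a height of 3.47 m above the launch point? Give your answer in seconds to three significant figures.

0.290 s

Set y = v_y0 t − ½ g t² = 3.47: 4.905 t² − 13.40 t + 3.47 = 0.
t = [13.40 ± √(13.40² − 2·9.81·3.47)] / 9.81 = (13.40 ± 10.56) / 9.81, so t = 0.2897 s or t = 2.442 s.
The first (ascending) time is 0.2897 s.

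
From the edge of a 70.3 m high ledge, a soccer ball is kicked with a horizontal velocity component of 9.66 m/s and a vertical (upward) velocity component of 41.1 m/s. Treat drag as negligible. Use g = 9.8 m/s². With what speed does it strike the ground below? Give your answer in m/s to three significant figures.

56.2 m/s

The projectile lands when y = 70.3 + (41.10) t − ½·9.80·t² = 0. Positive root: t = (41.10 + √(41.10² + 2·9.80·70.3)) / 9.80 = (41.10 + 55.38) / 9.80 = 9.845 s.
Vertical velocity at impact: v_y = v_y0 − g t = 41.10 − 9.80 × 9.845 = −55.38 m/s.
Speed: |v| = √(vₓ² + v_y²) = √(9.660² + 55.38²) = 56.22 m/s.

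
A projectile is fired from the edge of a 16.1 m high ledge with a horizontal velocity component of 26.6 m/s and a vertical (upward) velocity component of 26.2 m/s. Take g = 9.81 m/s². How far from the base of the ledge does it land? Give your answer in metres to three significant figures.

157 m

The projectile lands when y = 16.1 + (26.20) t − ½·9.81·t² = 0. Positive root: t = (26.20 + √(26.20² + 2·9.81·16.1)) / 9.81 = (26.20 + 31.66) / 9.81 = 5.898 s.
Horizontal distance: R = vₓ t = 26.60 × 5.898 = 156.9 m.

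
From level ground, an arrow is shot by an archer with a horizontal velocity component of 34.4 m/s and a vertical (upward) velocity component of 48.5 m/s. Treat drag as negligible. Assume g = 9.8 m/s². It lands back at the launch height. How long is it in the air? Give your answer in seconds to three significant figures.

It returns to y = 0 when t = 2 v_y0 / g = 2(48.50)/9.80 = 9.898 s.

9.90 s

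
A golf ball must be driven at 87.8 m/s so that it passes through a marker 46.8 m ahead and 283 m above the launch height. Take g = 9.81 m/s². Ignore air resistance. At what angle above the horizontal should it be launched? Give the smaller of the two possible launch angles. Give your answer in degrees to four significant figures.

82.85°

Trajectory: y = x tanθ − g x² (1 + tan²θ)/(2v₀²). With x = 46.8, y = 283, v₀ = 87.8, g = 9.81:
1.394 tan²θ − 46.8 tanθ + (284.4) = 0.
tanθ = [46.8 ± √(46.8² − 4 × 1.394 × (284.4))] / (2 × 1.394) = (46.8 ± 24.59) / 2.787, giving tanθ = 7.967 or 25.62.
θ = 82.85° or 87.76°; the smaller is 82.85°.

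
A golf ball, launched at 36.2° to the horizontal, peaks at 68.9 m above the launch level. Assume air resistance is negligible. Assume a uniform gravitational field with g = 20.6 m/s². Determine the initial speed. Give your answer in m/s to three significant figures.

90.2 m/s

At the peak v_y = 0, so v_y0 = √(2gH) = √(2 × 20.6 × 68.9) = 53.28 m/s.
v_y0 = v₀ sin θ ⇒ v₀ = 53.28 / sin 36.2° = 90.21 m/s.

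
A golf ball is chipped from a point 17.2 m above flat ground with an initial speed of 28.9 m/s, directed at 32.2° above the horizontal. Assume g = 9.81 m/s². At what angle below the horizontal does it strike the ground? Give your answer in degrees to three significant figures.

vₓ = 28.90 cos 32.2° = 24.45 m/s; v_y0 = 28.90 sin 32.2° = 15.40 m/s.
With up positive and y = 0 at the ground: y(t) = 17.2 + (15.40) t − 4.905 t². Setting y = 0 and taking the positive root: t = [15.40 + √(15.40² + 2·9.81·17.2)] / 9.81 = (15.40 + 23.97) / 9.81 = 4.013 s.
At impact: v_y = v_y0 − g t = −23.97 m/s; vₓ = 24.45 m/s.
Angle below horizontal: arctan(|v_y|/vₓ) = arctan(23.97/24.45) = 44.43°.

44.4°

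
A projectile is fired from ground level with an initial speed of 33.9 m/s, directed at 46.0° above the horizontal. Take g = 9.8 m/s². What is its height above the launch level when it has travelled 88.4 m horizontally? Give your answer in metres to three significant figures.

22.5 m

vₓ = 33.90 cos 46.0° = 23.55 m/s; v_y0 = 33.90 sin 46.0° = 24.39 m/s.
At x = 88.4 m, t = x/vₓ = 88.4/23.55 = 3.754 s.
Height: y = v_y0 t − ½ g t² = 24.39 × 3.754 − 4.900 × 3.754² = 91.54 − 69.05 = 22.49 m.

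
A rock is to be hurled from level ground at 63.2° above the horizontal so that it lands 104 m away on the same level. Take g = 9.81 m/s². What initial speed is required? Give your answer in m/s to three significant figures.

From R = (v₀² / g) sin 2θ: v₀ = √(gR / sin 2θ).
v₀ = √(9.81 × 104 / sin 126.4°) = √(1020 / 0.8049) = √1267.5 = 35.60 m/s.

35.6 m/s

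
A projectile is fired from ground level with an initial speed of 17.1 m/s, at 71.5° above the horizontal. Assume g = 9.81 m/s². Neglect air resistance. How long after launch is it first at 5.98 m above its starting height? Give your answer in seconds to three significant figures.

0.423 s

Horizontal component vₓ = 17.10 cos 71.5° = 5.426 m/s; vertical v_y0 = 17.10 sin 71.5° = 16.22 m/s.
Require v_y0 t − ½ g t² = 5.98, i.e. 4.905 t² − 16.22 t + 5.98 = 0.
t = [16.22 ± √(16.22² − 2·9.81·5.98)] / 9.81 = (16.22 ± 12.07) / 9.81, so t = 0.4228 s or t = 2.883 s.
The first (ascending) time is 0.4228 s.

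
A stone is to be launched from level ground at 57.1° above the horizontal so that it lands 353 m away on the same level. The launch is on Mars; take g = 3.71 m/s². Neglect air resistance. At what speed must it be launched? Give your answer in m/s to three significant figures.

Level-ground range: R = v₀² sin(2θ)/g, so v₀ = √(gR / sin 2θ).
v₀ = √(3.71 × 353 / sin 114.2°) = √(1310 / 0.9121) = √1435.8 = 37.89 m/s.

37.9 m/s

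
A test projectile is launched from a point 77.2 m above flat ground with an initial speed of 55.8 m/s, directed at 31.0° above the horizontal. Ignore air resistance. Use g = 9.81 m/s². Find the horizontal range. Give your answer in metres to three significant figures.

Resolve: vₓ = 55.80 cos 31.0° = 47.83 m/s and v_y0 = 55.80 sin 31.0° = 28.74 m/s.
Vertical motion (up positive, ground at y = 0): 4.905 t² − (28.74) t − 77.2 = 0, so t = (28.74 + √(28.74² + 2·9.81·77.2)) / 9.81 = (28.74 + 48.38) / 9.81 = 7.861 s.
Horizontal distance: R = vₓ t = 47.83 × 7.861 = 376.0 m.

376 m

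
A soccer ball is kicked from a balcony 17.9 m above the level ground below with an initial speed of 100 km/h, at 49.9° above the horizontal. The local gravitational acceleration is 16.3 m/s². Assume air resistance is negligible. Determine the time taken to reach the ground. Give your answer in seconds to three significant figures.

3.28 s

Convert: 100 km/h = 100/3.6 = 27.78 m/s.
Components: vₓ = 27.78 cos 49.9° = 17.89 m/s, v_y0 = 27.78 sin 49.9° = 21.25 m/s.
The projectile lands when y = 17.9 + (21.25) t − ½·16.3·t² = 0. Positive root: t = (21.25 + √(21.25² + 2·16.3·17.9)) / 16.3 = (21.25 + 32.17) / 16.3 = 3.277 s.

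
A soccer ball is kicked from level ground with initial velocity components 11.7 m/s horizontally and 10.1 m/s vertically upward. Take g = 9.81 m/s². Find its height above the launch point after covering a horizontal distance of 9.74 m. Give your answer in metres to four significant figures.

Time to reach x = 9.74 m: t = x/vₓ = 9.74/11.70 = 0.8325 s.
Height: y = v_y0 t − ½ g t² = 10.10 × 0.8325 − 4.905 × 0.8325² = 8.408 − 3.399 = 5.009 m.

5.009 m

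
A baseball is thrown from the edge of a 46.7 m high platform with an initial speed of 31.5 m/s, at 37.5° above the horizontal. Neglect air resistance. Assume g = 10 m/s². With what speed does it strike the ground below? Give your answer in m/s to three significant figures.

43.9 m/s

Horizontal component vₓ = 31.50 cos 37.5° = 24.99 m/s; vertical v_y0 = 31.50 sin 37.5° = 19.18 m/s.
The projectile lands when y = 46.7 + (19.18) t − ½·10.0·t² = 0. Positive root: t = (19.18 + √(19.18² + 2·10.0·46.7)) / 10.0 = (19.18 + 36.08) / 10.0 = 5.526 s.
Vertical velocity at impact: v_y = v_y0 − g t = 19.18 − 10.0 × 5.526 = −36.08 m/s.
Speed: |v| = √(vₓ² + v_y²) = √(24.99² + 36.08²) = 43.89 m/s.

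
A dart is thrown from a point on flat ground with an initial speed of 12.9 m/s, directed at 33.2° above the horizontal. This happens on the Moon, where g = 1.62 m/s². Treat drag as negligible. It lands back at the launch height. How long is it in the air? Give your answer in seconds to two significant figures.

Horizontal component vₓ = 12.90 cos 33.2° = 10.79 m/s; vertical v_y0 = 12.90 sin 33.2° = 7.064 m/s.
It returns to y = 0 when t = 2 v_y0 / g = 2(7.064)/1.62 = 8.720 s.

8.7 s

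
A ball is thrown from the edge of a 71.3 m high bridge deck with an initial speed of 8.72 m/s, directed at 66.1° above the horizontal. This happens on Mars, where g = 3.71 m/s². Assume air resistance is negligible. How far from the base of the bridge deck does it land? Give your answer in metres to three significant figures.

Horizontal component vₓ = 8.720 cos 66.1° = 3.533 m/s; vertical v_y0 = 8.720 sin 66.1° = 7.972 m/s.
With up positive and y = 0 at the ground: y(t) = 71.3 + (7.972) t − 1.855 t². Setting y = 0 and taking the positive root: t = [7.972 + √(7.972² + 2·3.71·71.3)] / 3.71 = (7.972 + 24.34) / 3.71 = 8.710 s.
Horizontal distance: R = vₓ t = 3.533 × 8.710 = 30.77 m.

30.8 m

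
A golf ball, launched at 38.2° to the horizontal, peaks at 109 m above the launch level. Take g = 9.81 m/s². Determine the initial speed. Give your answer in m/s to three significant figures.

At the peak v_y = 0, so v_y0 = √(2gH) = √(2 × 9.81 × 109) = 46.24 m/s.
v_y0 = v₀ sin θ ⇒ v₀ = 46.24 / sin 38.2° = 74.78 m/s.

74.8 m/s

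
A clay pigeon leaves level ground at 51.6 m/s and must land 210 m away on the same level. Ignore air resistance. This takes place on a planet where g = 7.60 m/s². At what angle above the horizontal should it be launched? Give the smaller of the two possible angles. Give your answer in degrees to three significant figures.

18.4°

Level-ground range R = v₀² sin(2θ)/g ⇒ sin(2θ) = gR/v₀² = 7.60 × 210 / 51.6² = 0.5994.
2θ = 36.83° or 180° − 36.83° = 143.2°, so θ = 18.41° or 71.59°.
The smaller angle is 18.41°.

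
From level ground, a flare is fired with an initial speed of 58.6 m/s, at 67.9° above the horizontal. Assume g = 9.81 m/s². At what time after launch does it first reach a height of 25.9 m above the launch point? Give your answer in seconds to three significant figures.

0.500 s

Horizontal component vₓ = 58.60 cos 67.9° = 22.05 m/s; vertical v_y0 = 58.60 sin 67.9° = 54.29 m/s.
Set y = v_y0 t − ½ g t² = 25.9: 4.905 t² − 54.29 t + 25.9 = 0.
t = [54.29 ± √(54.29² − 2·9.81·25.9)] / 9.81 = (54.29 ± 49.39) / 9.81, so t = 0.4996 s or t = 10.57 s.
The first (ascending) time is 0.4996 s.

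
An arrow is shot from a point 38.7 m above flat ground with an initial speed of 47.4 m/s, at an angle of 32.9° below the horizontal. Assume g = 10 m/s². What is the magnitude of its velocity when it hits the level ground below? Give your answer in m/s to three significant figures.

Resolve: vₓ = 47.40 cos 32.9° = 39.80 m/s and v_y0 = −25.75 m/s (downward).
The projectile lands when y = 38.7 + (−25.75) t − ½·10.0·t² = 0. Positive root: t = (−25.75 + √(25.75² + 2·10.0·38.7)) / 10.0 = (−25.75 + 37.91) / 10.0 = 1.216 s.
Vertical velocity at impact: v_y = v_y0 − g t = −25.75 − 10.0 × 1.216 = −37.91 m/s.
Speed: |v| = √(vₓ² + v_y²) = √(39.80² + 37.91²) = 54.96 m/s.

55.0 m/s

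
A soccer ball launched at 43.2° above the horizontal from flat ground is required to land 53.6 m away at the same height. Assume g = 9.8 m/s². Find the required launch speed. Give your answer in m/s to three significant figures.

22.9 m/s

From R = (v₀² / g) sin 2θ: v₀ = √(gR / sin 2θ).
v₀ = √(9.80 × 53.6 / sin 86.40°) = √(525.3 / 0.9980) = √526.32 = 22.94 m/s.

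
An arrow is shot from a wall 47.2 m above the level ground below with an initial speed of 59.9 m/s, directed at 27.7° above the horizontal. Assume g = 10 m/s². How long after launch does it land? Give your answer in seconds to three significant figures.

Horizontal component vₓ = 59.90 cos 27.7° = 53.04 m/s; vertical v_y0 = 59.90 sin 27.7° = 27.84 m/s.
With up positive and y = 0 at the ground: y(t) = 47.2 + (27.84) t − 5.000 t². Setting y = 0 and taking the positive root: t = [27.84 + √(27.84² + 2·10.0·47.2)] / 10.0 = (27.84 + 41.46) / 10.0 = 6.931 s.

6.93 s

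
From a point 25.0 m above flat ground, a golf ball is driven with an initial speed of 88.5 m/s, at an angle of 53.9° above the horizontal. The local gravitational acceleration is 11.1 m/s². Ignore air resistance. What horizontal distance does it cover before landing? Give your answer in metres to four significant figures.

689.6 m

vₓ = 88.50 cos 53.9° = 52.14 m/s; v_y0 = 88.50 sin 53.9° = 71.51 m/s.
The projectile lands when y = 25.0 + (71.51) t − ½·11.1·t² = 0. Positive root: t = (71.51 + √(71.51² + 2·11.1·25.0)) / 11.1 = (71.51 + 75.29) / 11.1 = 13.22 s.
Horizontal distance: R = vₓ t = 52.14 × 13.22 = 689.6 m.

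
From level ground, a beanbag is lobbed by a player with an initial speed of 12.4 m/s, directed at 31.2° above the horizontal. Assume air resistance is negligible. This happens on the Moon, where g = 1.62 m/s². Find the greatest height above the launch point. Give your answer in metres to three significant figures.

vₓ = 12.40 cos 31.2° = 10.61 m/s; v_y0 = 12.40 sin 31.2° = 6.424 m/s.
Maximum height: H = v_y0² / (2g) = 6.424² / (2 × 1.62) = 12.74 m.

12.7 m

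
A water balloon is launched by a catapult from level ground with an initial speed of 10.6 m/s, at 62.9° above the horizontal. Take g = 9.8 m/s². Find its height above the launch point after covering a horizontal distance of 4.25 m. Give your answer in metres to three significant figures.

vₓ = 10.60 cos 62.9° = 4.829 m/s; v_y0 = 10.60 sin 62.9° = 9.436 m/s.
At x = 4.25 m, t = x/vₓ = 4.25/4.829 = 0.8801 s.
Height: y = v_y0 t − ½ g t² = 9.436 × 0.8801 − 4.900 × 0.8801² = 8.305 − 3.796 = 4.509 m.

4.51 m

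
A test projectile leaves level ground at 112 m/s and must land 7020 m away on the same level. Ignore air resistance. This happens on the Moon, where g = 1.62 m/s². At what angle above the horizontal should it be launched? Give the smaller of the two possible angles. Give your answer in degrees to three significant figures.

Level-ground range R = v₀² sin(2θ)/g ⇒ sin(2θ) = gR/v₀² = 1.62 × 7020 / 112² = 0.9066.
2θ = 65.04° or 180° − 65.04° = 115.0°, so θ = 32.52° or 57.48°.
The smaller angle is 32.52°.

32.5°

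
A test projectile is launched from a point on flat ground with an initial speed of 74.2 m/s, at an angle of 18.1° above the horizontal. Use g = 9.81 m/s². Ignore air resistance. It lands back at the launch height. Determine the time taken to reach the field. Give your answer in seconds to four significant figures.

Horizontal component vₓ = 74.20 cos 18.1° = 70.53 m/s; vertical v_y0 = 74.20 sin 18.1° = 23.05 m/s.
Time of flight on level ground: T = 2 v_y0 / g = 2 × 23.05 / 9.81 = 4.700 s.

4.700 s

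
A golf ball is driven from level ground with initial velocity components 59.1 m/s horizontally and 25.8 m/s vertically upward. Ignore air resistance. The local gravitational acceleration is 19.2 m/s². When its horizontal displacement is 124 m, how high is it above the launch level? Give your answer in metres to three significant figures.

x = vₓ t ⇒ t = 124/59.10 = 2.098 s.
Height: y = v_y0 t − ½ g t² = 25.80 × 2.098 − 9.600 × 2.098² = 54.13 − 42.26 = 11.87 m.

11.9 m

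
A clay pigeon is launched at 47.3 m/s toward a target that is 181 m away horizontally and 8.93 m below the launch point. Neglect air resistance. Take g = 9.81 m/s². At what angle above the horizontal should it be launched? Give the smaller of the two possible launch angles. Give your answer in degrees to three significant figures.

Trajectory: y = x tanθ − g x² (1 + tan²θ)/(2v₀²). With x = 181, y = −8.93, v₀ = 47.3, g = 9.81:
71.82 tan²θ − 181 tanθ + (62.89) = 0.
tanθ = [181 ± √(181² − 4 × 71.82 × (62.89))] / (2 × 71.82) = (181 ± 121.2) / 143.6, giving tanθ = 0.4162 or 2.104.
θ = 22.60° or 64.58°; the smaller is 22.60°.

22.6°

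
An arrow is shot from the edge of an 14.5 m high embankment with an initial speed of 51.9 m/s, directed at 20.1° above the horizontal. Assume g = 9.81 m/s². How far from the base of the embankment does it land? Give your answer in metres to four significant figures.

210.6 m

Components: vₓ = 51.90 cos 20.1° = 48.74 m/s, v_y0 = 51.90 sin 20.1° = 17.84 m/s.
With up positive and y = 0 at the ground: y(t) = 14.5 + (17.84) t − 4.905 t². Setting y = 0 and taking the positive root: t = [17.84 + √(17.84² + 2·9.81·14.5)] / 9.81 = (17.84 + 24.55) / 9.81 = 4.320 s.
Horizontal distance: R = vₓ t = 48.74 × 4.320 = 210.6 m.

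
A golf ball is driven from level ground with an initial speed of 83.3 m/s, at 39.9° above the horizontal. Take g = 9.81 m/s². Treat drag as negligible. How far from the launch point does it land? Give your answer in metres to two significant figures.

Resolve: vₓ = 83.30 cos 39.9° = 63.90 m/s and v_y0 = 83.30 sin 39.9° = 53.43 m/s.
Flight time T = 2 v_y0 / g = 10.89 s.
Horizontal distance R = vₓ T = 63.90 × 10.89 = 696.1 m.

700 m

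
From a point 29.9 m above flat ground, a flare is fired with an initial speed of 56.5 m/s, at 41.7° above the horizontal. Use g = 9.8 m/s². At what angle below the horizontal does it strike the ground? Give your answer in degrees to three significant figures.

46.7°

Resolve: vₓ = 56.50 cos 41.7° = 42.19 m/s and v_y0 = 56.50 sin 41.7° = 37.59 m/s.
With up positive and y = 0 at the ground: y(t) = 29.9 + (37.59) t − 4.900 t². Setting y = 0 and taking the positive root: t = [37.59 + √(37.59² + 2·9.80·29.9)] / 9.80 = (37.59 + 44.71) / 9.80 = 8.397 s.
At impact: v_y = v_y0 − g t = −44.71 m/s; vₓ = 42.19 m/s.
Angle below horizontal: arctan(|v_y|/vₓ) = arctan(44.71/42.19) = 46.66°.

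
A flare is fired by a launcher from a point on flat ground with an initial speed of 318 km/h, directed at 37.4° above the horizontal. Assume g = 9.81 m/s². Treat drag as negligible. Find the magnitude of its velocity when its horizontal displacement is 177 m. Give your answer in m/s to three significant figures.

75.9 m/s

Convert: 318 km/h = 318/3.6 = 88.33 m/s.
Horizontal component vₓ = 88.33 cos 37.4° = 70.17 m/s; vertical v_y0 = 88.33 sin 37.4° = 53.65 m/s.
Time to reach x = 177 m: t = x/vₓ = 177/70.17 = 2.522 s.
Vertical velocity there: v_y = v_y0 − g t = 53.65 − 9.81 × 2.522 = 28.91 m/s.
Speed: √(vₓ² + v_y²) = √(70.17² + 28.91²) = 75.89 m/s.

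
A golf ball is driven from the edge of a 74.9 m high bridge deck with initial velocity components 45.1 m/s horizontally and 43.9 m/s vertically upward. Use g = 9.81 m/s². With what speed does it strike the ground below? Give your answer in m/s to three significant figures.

Vertical motion (up positive, ground at y = 0): 4.905 t² − (43.90) t − 74.9 = 0, so t = (43.90 + √(43.90² + 2·9.81·74.9)) / 9.81 = (43.90 + 58.28) / 9.81 = 10.42 s.
Vertical velocity at impact: v_y = v_y0 − g t = 43.90 − 9.81 × 10.42 = −58.28 m/s.
Speed: |v| = √(vₓ² + v_y²) = √(45.10² + 58.28²) = 73.69 m/s.

73.7 m/s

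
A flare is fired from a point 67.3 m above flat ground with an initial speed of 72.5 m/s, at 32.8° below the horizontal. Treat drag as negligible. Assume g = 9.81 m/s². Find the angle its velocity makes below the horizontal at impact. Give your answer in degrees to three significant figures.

Resolve: vₓ = 72.50 cos 32.8° = 60.94 m/s and v_y0 = −39.27 m/s (downward).
The projectile lands when y = 67.3 + (−39.27) t − ½·9.81·t² = 0. Positive root: t = (−39.27 + √(39.27² + 2·9.81·67.3)) / 9.81 = (−39.27 + 53.51) / 9.81 = 1.451 s.
At impact: v_y = v_y0 − g t = −53.51 m/s; vₓ = 60.94 m/s.
Angle below horizontal: arctan(|v_y|/vₓ) = arctan(53.51/60.94) = 41.28°.

41.3°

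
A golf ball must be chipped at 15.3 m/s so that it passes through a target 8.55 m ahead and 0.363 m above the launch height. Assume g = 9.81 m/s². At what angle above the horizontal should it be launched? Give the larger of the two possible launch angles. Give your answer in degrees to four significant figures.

79.41°

Trajectory: y = x tanθ − g x² (1 + tan²θ)/(2v₀²). With x = 8.55, y = 0.363, v₀ = 15.3, g = 9.81:
1.532 tan²θ − 8.55 tanθ + (1.895) = 0.
tanθ = [8.55 ± √(8.55² − 4 × 1.532 × (1.895))] / (2 × 1.532) = (8.55 ± 7.842) / 3.064, giving tanθ = 0.2312 or 5.351.
θ = 13.02° or 79.41°; the larger is 79.41°.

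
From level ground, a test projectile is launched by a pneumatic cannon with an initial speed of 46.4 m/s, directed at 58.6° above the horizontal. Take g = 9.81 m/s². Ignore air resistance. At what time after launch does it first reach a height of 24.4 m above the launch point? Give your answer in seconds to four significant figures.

Components: vₓ = 46.40 cos 58.6° = 24.17 m/s, v_y0 = 46.40 sin 58.6° = 39.60 m/s.
Require v_y0 t − ½ g t² = 24.4, i.e. 4.905 t² − 39.60 t + 24.4 = 0.
t = [39.60 ± √(39.60² − 2·9.81·24.4)] / 9.81 = (39.60 ± 33.01) / 9.81, so t = 0.6720 s or t = 7.402 s.
The first (ascending) time is 0.6720 s.

0.6720 s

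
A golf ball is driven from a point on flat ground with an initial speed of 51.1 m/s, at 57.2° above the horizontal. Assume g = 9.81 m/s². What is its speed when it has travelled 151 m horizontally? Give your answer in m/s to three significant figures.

Horizontal component vₓ = 51.10 cos 57.2° = 27.68 m/s; vertical v_y0 = 51.10 sin 57.2° = 42.95 m/s.
x = vₓ t ⇒ t = 151/27.68 = 5.455 s.
Vertical velocity there: v_y = v_y0 − g t = 42.95 − 9.81 × 5.455 = −10.56 m/s.
Speed: √(vₓ² + v_y²) = √(27.68² + 10.56²) = 29.63 m/s.

29.6 m/s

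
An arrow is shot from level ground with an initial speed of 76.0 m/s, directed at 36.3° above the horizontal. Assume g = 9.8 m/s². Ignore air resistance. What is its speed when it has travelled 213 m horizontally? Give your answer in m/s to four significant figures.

Horizontal component vₓ = 76.00 cos 36.3° = 61.25 m/s; vertical v_y0 = 76.00 sin 36.3° = 44.99 m/s.
Time to reach x = 213 m: t = x/vₓ = 213/61.25 = 3.478 s.
Vertical velocity there: v_y = v_y0 − g t = 44.99 − 9.80 × 3.478 = 10.91 m/s.
Speed: √(vₓ² + v_y²) = √(61.25² + 10.91²) = 62.22 m/s.

62.22 m/s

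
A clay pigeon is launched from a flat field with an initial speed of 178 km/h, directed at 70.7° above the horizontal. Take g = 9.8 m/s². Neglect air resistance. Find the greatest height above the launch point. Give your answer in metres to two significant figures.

110 m

Convert: 178 km/h = 178/3.6 = 49.44 m/s.
Horizontal component vₓ = 49.44 cos 70.7° = 16.34 m/s; vertical v_y0 = 49.44 sin 70.7° = 46.67 m/s.
Maximum height: H = v_y0² / (2g) = 46.67² / (2 × 9.80) = 111.1 m.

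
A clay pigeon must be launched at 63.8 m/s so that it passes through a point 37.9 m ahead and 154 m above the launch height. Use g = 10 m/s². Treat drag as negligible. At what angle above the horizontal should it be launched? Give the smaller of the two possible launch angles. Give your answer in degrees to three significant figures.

79.8°

Trajectory: y = x tanθ − g x² (1 + tan²θ)/(2v₀²). With x = 37.9, y = 154, v₀ = 63.8, g = 10.0:
1.764 tan²θ − 37.9 tanθ + (155.8) = 0.
tanθ = [37.9 ± √(37.9² − 4 × 1.764 × (155.8))] / (2 × 1.764) = (37.9 ± 18.36) / 3.529, giving tanθ = 5.537 or 15.94.
θ = 79.76° or 86.41°; the smaller is 79.76°.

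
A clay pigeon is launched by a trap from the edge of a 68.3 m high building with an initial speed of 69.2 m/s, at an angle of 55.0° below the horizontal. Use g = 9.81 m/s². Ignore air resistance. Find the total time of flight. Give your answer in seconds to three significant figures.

1.10 s

Components: vₓ = 69.20 cos 55.0° = 39.69 m/s, v_y0 = −56.69 m/s (downward).
The projectile lands when y = 68.3 + (−56.69) t − ½·9.81·t² = 0. Positive root: t = (−56.69 + √(56.69² + 2·9.81·68.3)) / 9.81 = (−56.69 + 67.48) / 9.81 = 1.100 s.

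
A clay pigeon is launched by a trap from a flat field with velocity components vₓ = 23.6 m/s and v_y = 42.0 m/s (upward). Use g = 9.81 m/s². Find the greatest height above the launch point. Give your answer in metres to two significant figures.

90 m

At the apex v_y = 0, so H = v_y0²/(2g) = 42.00²/19.62 = 89.91 m.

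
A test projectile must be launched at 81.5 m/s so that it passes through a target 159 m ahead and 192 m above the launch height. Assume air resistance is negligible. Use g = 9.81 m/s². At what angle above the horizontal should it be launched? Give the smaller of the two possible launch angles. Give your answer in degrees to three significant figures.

Trajectory: y = x tanθ − g x² (1 + tan²θ)/(2v₀²). With x = 159, y = 192, v₀ = 81.5, g = 9.81:
18.67 tan²θ − 159 tanθ + (210.7) = 0.
tanθ = [159 ± √(159² − 4 × 18.67 × (210.7))] / (2 × 18.67) = (159 ± 97.72) / 37.34, giving tanθ = 1.641 or 6.876.
θ = 58.65° or 81.72°; the smaller is 58.65°.

58.6°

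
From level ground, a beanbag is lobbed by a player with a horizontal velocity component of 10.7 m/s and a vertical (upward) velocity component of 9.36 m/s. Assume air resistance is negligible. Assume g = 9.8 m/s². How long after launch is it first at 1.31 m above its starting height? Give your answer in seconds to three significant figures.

0.152 s

Height y(t) = 9.360 t − 4.900 t² = 1.31 gives 4.900 t² − 9.360 t + 1.31 = 0.
t = [9.360 ± √(9.360² − 2·9.80·1.31)] / 9.80 = (9.360 ± 7.870) / 9.80, so t = 0.1521 s or t = 1.758 s.
The first (ascending) time is 0.1521 s.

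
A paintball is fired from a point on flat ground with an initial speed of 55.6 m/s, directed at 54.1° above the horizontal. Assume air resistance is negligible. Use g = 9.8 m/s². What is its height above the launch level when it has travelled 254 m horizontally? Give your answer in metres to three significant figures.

53.5 m

Horizontal component vₓ = 55.60 cos 54.1° = 32.60 m/s; vertical v_y0 = 55.60 sin 54.1° = 45.04 m/s.
At x = 254 m, t = x/vₓ = 254/32.60 = 7.791 s.
Height: y = v_y0 t − ½ g t² = 45.04 × 7.791 − 4.900 × 7.791² = 350.9 − 297.4 = 53.47 m.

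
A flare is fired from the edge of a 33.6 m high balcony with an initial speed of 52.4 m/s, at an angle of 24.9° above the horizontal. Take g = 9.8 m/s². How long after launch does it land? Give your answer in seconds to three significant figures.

vₓ = 52.40 cos 24.9° = 47.53 m/s; v_y0 = 52.40 sin 24.9° = 22.06 m/s.
With up positive and y = 0 at the ground: y(t) = 33.6 + (22.06) t − 4.900 t². Setting y = 0 and taking the positive root: t = [22.06 + √(22.06² + 2·9.80·33.6)] / 9.80 = (22.06 + 33.84) / 9.80 = 5.705 s.

5.70 s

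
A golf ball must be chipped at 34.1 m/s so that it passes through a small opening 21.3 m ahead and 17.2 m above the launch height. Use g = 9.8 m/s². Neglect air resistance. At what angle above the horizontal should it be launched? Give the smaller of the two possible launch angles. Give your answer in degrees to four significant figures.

Trajectory: y = x tanθ − g x² (1 + tan²θ)/(2v₀²). With x = 21.3, y = 17.2, v₀ = 34.1, g = 9.80:
1.912 tan²θ − 21.3 tanθ + (19.11) = 0.
tanθ = [21.3 ± √(21.3² − 4 × 1.912 × (19.11))] / (2 × 1.912) = (21.3 ± 17.54) / 3.824, giving tanθ = 0.9842 or 10.16.
θ = 44.54° or 84.38°; the smaller is 44.54°.

44.54°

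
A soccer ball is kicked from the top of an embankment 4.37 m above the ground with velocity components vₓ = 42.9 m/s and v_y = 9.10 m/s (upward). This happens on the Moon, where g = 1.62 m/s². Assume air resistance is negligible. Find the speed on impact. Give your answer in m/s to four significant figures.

44.02 m/s

With up positive and y = 0 at the ground: y(t) = 4.37 + (9.100) t − 0.8100 t². Setting y = 0 and taking the positive root: t = [9.100 + √(9.100² + 2·1.62·4.37)] / 1.62 = (9.100 + 9.847) / 1.62 = 11.70 s.
Vertical velocity at impact: v_y = v_y0 − g t = 9.100 − 1.62 × 11.70 = −9.847 m/s.
Speed: |v| = √(vₓ² + v_y²) = √(42.90² + 9.847²) = 44.02 m/s.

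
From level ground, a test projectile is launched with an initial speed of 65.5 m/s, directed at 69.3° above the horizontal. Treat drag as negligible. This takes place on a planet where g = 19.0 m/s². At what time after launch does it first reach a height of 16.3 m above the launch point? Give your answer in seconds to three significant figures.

0.278 s

Resolve: vₓ = 65.50 cos 69.3° = 23.15 m/s and v_y0 = 65.50 sin 69.3° = 61.27 m/s.
Height y(t) = 61.27 t − 9.500 t² = 16.3 gives 9.500 t² − 61.27 t + 16.3 = 0.
Quadratic formula: t = (61.27 ± √3134.8) / 19.0 = (61.27 ± 55.99) / 19.0 → t = 0.2780 s or 6.172 s.
The first (ascending) time is 0.2780 s.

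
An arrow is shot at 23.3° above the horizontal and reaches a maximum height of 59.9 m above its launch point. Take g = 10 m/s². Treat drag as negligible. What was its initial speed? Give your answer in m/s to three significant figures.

At the peak v_y = 0, so v_y0 = √(2gH) = √(2 × 10.0 × 59.9) = 34.61 m/s.
v_y0 = v₀ sin θ ⇒ v₀ = 34.61 / sin 23.3° = 87.50 m/s.

87.5 m/s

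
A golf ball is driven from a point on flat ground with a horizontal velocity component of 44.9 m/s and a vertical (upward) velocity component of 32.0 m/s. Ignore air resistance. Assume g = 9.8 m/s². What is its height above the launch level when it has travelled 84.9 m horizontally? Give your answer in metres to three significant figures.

43.0 m

At x = 84.9 m, t = x/vₓ = 84.9/44.90 = 1.891 s.
Height: y = v_y0 t − ½ g t² = 32.00 × 1.891 − 4.900 × 1.891² = 60.51 − 17.52 = 42.99 m.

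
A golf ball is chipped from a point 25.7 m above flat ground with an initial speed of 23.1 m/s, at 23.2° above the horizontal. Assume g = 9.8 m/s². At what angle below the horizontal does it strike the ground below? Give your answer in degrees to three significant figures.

48.8°

Horizontal component vₓ = 23.10 cos 23.2° = 21.23 m/s; vertical v_y0 = 23.10 sin 23.2° = 9.100 m/s.
The projectile lands when y = 25.7 + (9.100) t − ½·9.80·t² = 0. Positive root: t = (9.100 + √(9.100² + 2·9.80·25.7)) / 9.80 = (9.100 + 24.22) / 9.80 = 3.400 s.
At impact: v_y = v_y0 − g t = −24.22 m/s; vₓ = 21.23 m/s.
Angle below horizontal: arctan(|v_y|/vₓ) = arctan(24.22/21.23) = 48.76°.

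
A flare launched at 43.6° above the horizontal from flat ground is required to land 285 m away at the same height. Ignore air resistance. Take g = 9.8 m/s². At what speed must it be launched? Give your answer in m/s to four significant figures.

52.88 m/s

On level ground R = v₀² sin 2θ / g ⇒ v₀ = √(gR / sin 2θ).
v₀ = √(9.80 × 285 / sin 87.20°) = √(2793 / 0.9988) = √2796.3 = 52.88 m/s.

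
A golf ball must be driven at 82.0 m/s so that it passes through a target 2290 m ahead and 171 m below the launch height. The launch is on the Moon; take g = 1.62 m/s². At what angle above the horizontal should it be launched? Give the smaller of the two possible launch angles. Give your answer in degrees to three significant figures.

12.1°

Trajectory: y = x tanθ − g x² (1 + tan²θ)/(2v₀²). With x = 2290, y = −171, v₀ = 82.0, g = 1.62:
631.7 tan²θ − 2290 tanθ + (460.7) = 0.
tanθ = [2290 ± √(2290² − 4 × 631.7 × (460.7))] / (2 × 631.7) = (2290 ± 2020) / 1263, giving tanθ = 0.2138 or 3.411.
θ = 12.07° or 73.66°; the smaller is 12.07°.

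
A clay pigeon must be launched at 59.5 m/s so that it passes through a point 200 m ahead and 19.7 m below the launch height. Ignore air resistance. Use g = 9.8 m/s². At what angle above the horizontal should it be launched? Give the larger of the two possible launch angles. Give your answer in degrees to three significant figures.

Trajectory: y = x tanθ − g x² (1 + tan²θ)/(2v₀²). With x = 200, y = −19.7, v₀ = 59.5, g = 9.80:
55.36 tan²θ − 200 tanθ + (35.66) = 0.
tanθ = [200 ± √(200² − 4 × 55.36 × (35.66))] / (2 × 55.36) = (200 ± 179.2) / 110.7, giving tanθ = 0.1881 or 3.424.
θ = 10.65° or 73.72°; the larger is 73.72°.

73.7°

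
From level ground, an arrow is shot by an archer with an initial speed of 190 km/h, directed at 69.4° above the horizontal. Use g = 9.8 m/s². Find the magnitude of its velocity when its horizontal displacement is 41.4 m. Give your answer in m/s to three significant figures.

Convert: 190 km/h = 190/3.6 = 52.78 m/s.
Components: vₓ = 52.78 cos 69.4° = 18.57 m/s, v_y0 = 52.78 sin 69.4° = 49.40 m/s.
At x = 41.4 m, t = x/vₓ = 41.4/18.57 = 2.229 s.
Vertical velocity there: v_y = v_y0 − g t = 49.40 − 9.80 × 2.229 = 27.55 m/s.
Speed: √(vₓ² + v_y²) = √(18.57² + 27.55²) = 33.23 m/s.

33.2 m/s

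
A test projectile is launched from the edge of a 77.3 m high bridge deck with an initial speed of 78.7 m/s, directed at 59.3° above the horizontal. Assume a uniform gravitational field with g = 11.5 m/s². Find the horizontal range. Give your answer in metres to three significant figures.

515 m

Horizontal component vₓ = 78.70 cos 59.3° = 40.18 m/s; vertical v_y0 = 78.70 sin 59.3° = 67.67 m/s.
With up positive and y = 0 at the ground: y(t) = 77.3 + (67.67) t − 5.750 t². Setting y = 0 and taking the positive root: t = [67.67 + √(67.67² + 2·11.5·77.3)] / 11.5 = (67.67 + 79.73) / 11.5 = 12.82 s.
Horizontal distance: R = vₓ t = 40.18 × 12.82 = 515.0 m.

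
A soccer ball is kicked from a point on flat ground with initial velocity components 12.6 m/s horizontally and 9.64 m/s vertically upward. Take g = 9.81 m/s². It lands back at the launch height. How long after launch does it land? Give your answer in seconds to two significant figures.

Landing at launch height ⇒ T = 2 v_y0 / g = 2 × 9.640 / 9.81 = 1.965 s.

2.0 s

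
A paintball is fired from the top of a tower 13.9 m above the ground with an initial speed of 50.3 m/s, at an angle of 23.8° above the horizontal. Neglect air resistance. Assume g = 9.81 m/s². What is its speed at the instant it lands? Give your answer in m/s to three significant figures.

52.9 m/s

vₓ = 50.30 cos 23.8° = 46.02 m/s; v_y0 = 50.30 sin 23.8° = 20.30 m/s.
With up positive and y = 0 at the ground: y(t) = 13.9 + (20.30) t − 4.905 t². Setting y = 0 and taking the positive root: t = [20.30 + √(20.30² + 2·9.81·13.9)] / 9.81 = (20.30 + 26.17) / 9.81 = 4.737 s.
Vertical velocity at impact: v_y = v_y0 − g t = 20.30 − 9.81 × 4.737 = −26.17 m/s.
Speed: |v| = √(vₓ² + v_y²) = √(46.02² + 26.17²) = 52.94 m/s.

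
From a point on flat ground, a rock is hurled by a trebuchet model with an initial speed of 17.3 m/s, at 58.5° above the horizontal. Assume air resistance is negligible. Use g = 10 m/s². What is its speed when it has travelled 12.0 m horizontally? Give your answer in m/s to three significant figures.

9.16 m/s

Resolve: vₓ = 17.30 cos 58.5° = 9.039 m/s and v_y0 = 17.30 sin 58.5° = 14.75 m/s.
x = vₓ t ⇒ t = 12.0/9.039 = 1.328 s.
Vertical velocity there: v_y = v_y0 − g t = 14.75 − 10.0 × 1.328 = 1.475 m/s.
Speed: √(vₓ² + v_y²) = √(9.039² + 1.475²) = 9.159 m/s.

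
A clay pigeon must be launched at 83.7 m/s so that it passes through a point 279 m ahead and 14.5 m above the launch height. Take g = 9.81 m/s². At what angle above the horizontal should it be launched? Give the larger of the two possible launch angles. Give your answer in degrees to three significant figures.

78.4°

Trajectory: y = x tanθ − g x² (1 + tan²θ)/(2v₀²). With x = 279, y = 14.5, v₀ = 83.7, g = 9.81:
54.50 tan²θ − 279 tanθ + (69.00) = 0.
tanθ = [279 ± √(279² − 4 × 54.50 × (69.00))] / (2 × 54.50) = (279 ± 250.6) / 109.0, giving tanθ = 0.2606 or 4.859.
θ = 14.61° or 78.37°; the larger is 78.37°.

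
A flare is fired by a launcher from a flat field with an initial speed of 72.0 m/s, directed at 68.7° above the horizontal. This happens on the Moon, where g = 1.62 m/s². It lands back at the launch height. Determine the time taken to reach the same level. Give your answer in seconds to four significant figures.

82.82 s

Components: vₓ = 72.00 cos 68.7° = 26.15 m/s, v_y0 = 72.00 sin 68.7° = 67.08 m/s.
Landing at launch height ⇒ T = 2 v_y0 / g = 2 × 67.08 / 1.62 = 82.82 s.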